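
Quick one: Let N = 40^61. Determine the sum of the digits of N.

148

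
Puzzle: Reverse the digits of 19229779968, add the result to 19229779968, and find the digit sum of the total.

48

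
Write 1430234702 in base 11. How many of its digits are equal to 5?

1430234702 in base 11 is 67436A556.
The digit 5 appears 2 times.

2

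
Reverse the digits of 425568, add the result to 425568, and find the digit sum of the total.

24

Reversal of 425568 is 865524; 425568 + 865524 = 1291092.
Digit sum of 1291092: 1+2+9+1+0+9+2 = 24.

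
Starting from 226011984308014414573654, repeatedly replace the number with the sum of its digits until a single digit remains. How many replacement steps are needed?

226011984308014414573654 → 88 → 16 → 7 (3 steps)

3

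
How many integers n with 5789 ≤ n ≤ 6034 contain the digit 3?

47

The integers in [5789, 6034] that contain the digit 3: 5793, 5803, 5813, 5823, 5830, 5831, …, 6033, 6034.
47 qualify.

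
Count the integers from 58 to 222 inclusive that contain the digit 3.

25

The integers in [58, 222] that contain the digit 3: 63, 73, 83, 93, 103, 113, …, 203, 213.
25 qualify.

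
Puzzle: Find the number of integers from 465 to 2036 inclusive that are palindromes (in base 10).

The integers in [465, 2036] that are palindromes (in base 10): 474, 484, 494, 505, 515, 525, …, 1991, 2002.
64 qualify.

64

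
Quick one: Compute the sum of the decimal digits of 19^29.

145

19^29 = 12129821994589221844500501021364910179
Sum of its 38 digits: 145.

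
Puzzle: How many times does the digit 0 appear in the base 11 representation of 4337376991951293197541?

1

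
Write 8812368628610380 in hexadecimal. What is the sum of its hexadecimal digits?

8812368628610380 in base 16 is 1F4ECD75BCF54C.
Digit sum: 1+15+4+14+12+13+7+5+11+12+15+5+4+12 = 130.

130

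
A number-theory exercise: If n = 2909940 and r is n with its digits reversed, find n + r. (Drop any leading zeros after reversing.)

Reverse of 2909940 is 499092.
2909940 + 499092 = 3409032

3409032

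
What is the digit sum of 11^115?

11^115 = 575650376699493092116910832557350440914414697810613021650562728749427805118552303105583691119513951096273888597975761651
Sum of its 120 digits: 533.

533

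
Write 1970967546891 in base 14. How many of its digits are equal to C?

1

1970967546891 in base 14 is 6B576B459C7.
The digit C appears 1 time.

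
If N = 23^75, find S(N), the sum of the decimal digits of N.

494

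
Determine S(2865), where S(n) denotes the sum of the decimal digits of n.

2+8+6+5 = 21

21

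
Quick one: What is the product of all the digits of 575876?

5×7×5×8×7×6 = 58800

58800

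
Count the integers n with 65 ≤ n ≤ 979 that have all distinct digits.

The integers in [65, 979] that have all distinct digits: 65, 67, 68, 69, 70, 71, …, 976, 978.
671 qualify.

671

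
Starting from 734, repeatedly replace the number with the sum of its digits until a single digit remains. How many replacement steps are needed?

734 → 14 → 5 (2 steps)

2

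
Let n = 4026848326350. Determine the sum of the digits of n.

51

4+0+2+6+8+4+8+3+2+6+3+5+0 = 51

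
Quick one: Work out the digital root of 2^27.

The digital root of n equals n mod 9 (or 9 when 9 | n), so we need 2^27 mod 9.
2^27 ≡ 8 (mod 9), so the digital root is 8.

8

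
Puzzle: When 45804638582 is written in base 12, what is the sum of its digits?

76

45804638582 in base 12 is 8A63A69BB2.
Digit sum: 8+10+6+3+10+6+9+11+11+2 = 76.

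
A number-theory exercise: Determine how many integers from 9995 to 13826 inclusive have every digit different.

934

The integers in [9995, 13826] that have every digit different: 10234, 10235, 10236, 10237, 10238, 10239, …, 13825, 13826.
934 qualify.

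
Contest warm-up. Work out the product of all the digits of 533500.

0

5×3×3×5×0×0 = 0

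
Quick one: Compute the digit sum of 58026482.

5+8+0+2+6+4+8+2 = 35

35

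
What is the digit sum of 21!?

63

21! = 51090942171709440000
Sum of its 20 digits: 63.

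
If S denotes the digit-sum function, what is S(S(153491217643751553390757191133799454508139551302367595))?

First digit sum: 236.
2+3+6 = 11.

11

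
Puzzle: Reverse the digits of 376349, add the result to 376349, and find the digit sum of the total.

10

Reversal of 376349 is 943673; 376349 + 943673 = 1320022.
Digit sum of 1320022: 1+3+2+0+0+2+2 = 10.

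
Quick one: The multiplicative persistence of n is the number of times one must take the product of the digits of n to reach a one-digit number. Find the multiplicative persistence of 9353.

2

9353 → 405 → 0 (2 steps)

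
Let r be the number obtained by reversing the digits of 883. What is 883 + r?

1271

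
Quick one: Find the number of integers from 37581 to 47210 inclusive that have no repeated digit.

2916

The integers in [37581, 47210] that have no repeated digit: 37581, 37582, 37584, 37586, 37589, 37590, …, 47209, 47210.
2916 qualify.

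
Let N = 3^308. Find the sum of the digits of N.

711

3^308 = 898144994103398334879090065653881441055968306997838920689381527104178990481571441531923152587475144448311428414763438914899457039675729976927532561
Sum of its 147 digits: 711.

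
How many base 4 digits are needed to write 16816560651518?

22

16816560651518 in base 4 is 3310231221013323303332, which has 22 digits.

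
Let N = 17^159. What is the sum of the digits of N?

17^159 = 4379035834730561809680144141045776520402893704882444203932296727647581148072488653275013357070393160197383246673915254347163457008307418761875117458969846944233820192107827722887327592423568640753
Sum of its 196 digits: 863.

863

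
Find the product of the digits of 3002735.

0

3×0×0×2×7×3×5 = 0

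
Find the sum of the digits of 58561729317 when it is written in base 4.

24

58561729317 in base 4 is 312202203101030211.
Digit sum: 3+1+2+2+0+2+2+0+3+1+0+1+0+3+0+2+1+1 = 24.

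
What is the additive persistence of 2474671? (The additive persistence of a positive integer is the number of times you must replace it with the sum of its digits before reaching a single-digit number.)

2474671 → 31 → 4 (2 steps)

2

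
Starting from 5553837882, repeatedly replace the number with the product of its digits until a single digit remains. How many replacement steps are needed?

2

5553837882 → 8064000 → 0 (2 steps)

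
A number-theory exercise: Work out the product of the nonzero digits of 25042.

2×5×4×2 = 80

80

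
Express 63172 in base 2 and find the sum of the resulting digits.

9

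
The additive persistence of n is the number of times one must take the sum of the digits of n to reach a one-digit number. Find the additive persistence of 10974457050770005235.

10974457050770005235 → 71 → 8 (2 steps)

2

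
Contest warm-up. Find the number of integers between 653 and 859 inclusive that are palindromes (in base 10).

The integers in [653, 859] that are palindromes (in base 10): 656, 666, 676, 686, 696, 707, …, 848, 858.
21 qualify.

21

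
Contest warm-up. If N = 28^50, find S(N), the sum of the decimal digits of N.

316

28^50 = 2279825290801480196406648025754245250165892545647714123325296883871514624
Sum of its 73 digits: 316.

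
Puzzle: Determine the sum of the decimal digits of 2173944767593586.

86

2+1+7+3+9+4+4+7+6+7+5+9+3+5+8+6 = 86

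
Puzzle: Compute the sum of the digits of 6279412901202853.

61

6+2+7+9+4+1+2+9+0+1+2+0+2+8+5+3 = 61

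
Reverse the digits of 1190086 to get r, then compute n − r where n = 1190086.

-5610825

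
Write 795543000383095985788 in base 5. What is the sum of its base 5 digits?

795543000383095985788 in base 5 is 411341444244121234040033021123.
Digit sum: 4+1+1+3+4+1+4+4+4+2+4+4+1+2+1+2+3+4+0+4+0+0+3+3+0+2+1+1+2+3 = 68.

68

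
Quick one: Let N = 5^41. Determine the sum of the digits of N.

137

5^41 = 45474735088646411895751953125
Sum of its 29 digits: 137.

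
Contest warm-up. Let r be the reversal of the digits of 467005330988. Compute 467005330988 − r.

-422028169776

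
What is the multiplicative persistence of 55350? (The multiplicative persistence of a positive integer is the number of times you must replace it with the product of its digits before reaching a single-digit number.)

55350 → 0 (1 step)

1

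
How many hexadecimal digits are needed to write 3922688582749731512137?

18

3922688582749731512137 in base 16 is D4A63D62B74E3D5F49, which has 18 digits.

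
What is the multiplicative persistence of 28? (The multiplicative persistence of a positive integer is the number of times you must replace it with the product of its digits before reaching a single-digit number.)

2

28 → 16 → 6 (2 steps)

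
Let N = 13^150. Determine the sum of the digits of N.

721

13^150 = 123453340530815451470995619872246159541747502936439120273982209794502470089921473302254057771904849444203707893266144028784240903003373883225650848840283895455448640249
Sum of its 168 digits: 721.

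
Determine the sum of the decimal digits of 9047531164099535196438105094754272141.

9+0+4+7+5+3+1+1+6+4+0+9+9+5+3+5+1+9+6+4+3+8+1+0+5+0+9+4+7+5+4+2+7+2+1+4+1 = 154

154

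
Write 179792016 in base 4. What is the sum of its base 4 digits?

21

179792016 in base 4 is 22231312202100.
Digit sum: 2+2+2+3+1+3+1+2+2+0+2+1+0+0 = 21.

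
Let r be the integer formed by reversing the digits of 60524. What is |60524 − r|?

18018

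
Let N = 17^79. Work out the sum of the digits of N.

17^79 = 16049621279626657045143271473566136815663210596611105405894971825820887406128729967604798715821553
Sum of its 98 digits: 440.

440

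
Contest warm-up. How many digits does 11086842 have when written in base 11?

7

11086842 in base 11 is 6292788, which has 7 digits.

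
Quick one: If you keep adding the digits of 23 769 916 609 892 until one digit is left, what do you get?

2+3+7+6+9+9+1+6+6+0+9+8+9+2 = 77
7+7 = 14
1+4 = 5

5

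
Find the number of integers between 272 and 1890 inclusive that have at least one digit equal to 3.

468

The integers in [272, 1890] that have at least one digit equal to 3: 273, 283, 293, 300, 301, 302, …, 1873, 1883.
468 qualify.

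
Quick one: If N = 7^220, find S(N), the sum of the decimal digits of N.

880

7^220 = 834773786903109305344603351739465865107651363442259632089347254497907859217772802377135814293963352754609908889106995633898481493306777930427722316971727220485281858136786837689193732001
Sum of its 186 digits: 880.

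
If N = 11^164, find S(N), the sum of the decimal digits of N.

11^164 = 614328078920648930723281983903651491925634503115737237148337188651023720852996437016578139526538206010226809505602301101490182403720247301031765833128271086844427204312241
Sum of its 171 digits: 661.

661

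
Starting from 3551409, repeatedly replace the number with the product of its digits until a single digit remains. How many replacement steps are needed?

1

3551409 → 0 (1 step)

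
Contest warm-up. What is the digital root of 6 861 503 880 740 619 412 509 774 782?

6+8+6+1+5+0+3+8+8+0+7+4+0+6+1+9+4+1+2+5+0+9+7+7+4+7+8+2 = 128
1+2+8 = 11
1+1 = 2

2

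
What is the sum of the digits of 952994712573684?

9+5+2+9+9+4+7+1+2+5+7+3+6+8+4 = 81

81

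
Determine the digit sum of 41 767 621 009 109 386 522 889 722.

4+1+7+6+7+6+2+1+0+0+9+1+0+9+3+8+6+5+2+2+8+8+9+7+2+2 = 115

115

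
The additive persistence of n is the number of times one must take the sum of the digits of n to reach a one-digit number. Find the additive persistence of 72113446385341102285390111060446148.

3

72113446385341102285390111060446148 → 118 → 10 → 1 (3 steps)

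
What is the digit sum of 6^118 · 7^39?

6^118 · 7^39 = 60349142810170420056051321719997023768444043107947556895574699994487271225894642628262247719253408148324474975466324636991488
Sum of its 125 digits: 576.

576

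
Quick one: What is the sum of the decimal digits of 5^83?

290

5^83 = 10339757656912845935892608650874535669572651386260986328125
Sum of its 59 digits: 290.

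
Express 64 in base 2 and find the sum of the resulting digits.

1

64 in base 2 is 1000000.
Digit sum: 1+0+0+0+0+0+0 = 1.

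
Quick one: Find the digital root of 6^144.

9

The digital root of n equals n mod 9 (or 9 when 9 | n), so we need 6^144 mod 9.
6^144 ≡ 0 (mod 9), so the digital root is 9.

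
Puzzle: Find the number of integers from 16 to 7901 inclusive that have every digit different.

4197

The integers in [16, 7901] that have every digit different: 16, 17, 18, 19, 20, 21, …, 7896, 7901.
4197 qualify.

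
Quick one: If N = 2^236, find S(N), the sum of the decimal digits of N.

337

2^236 = 110427941548649020598956093796432407239217743554726184882600387580788736
Sum of its 72 digits: 337.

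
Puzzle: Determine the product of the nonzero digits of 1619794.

13608

1×6×1×9×7×9×4 = 13608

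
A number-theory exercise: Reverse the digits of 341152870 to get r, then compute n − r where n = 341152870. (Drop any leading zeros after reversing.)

Reverse of 341152870 is 78251143.
341152870 − 78251143 = 262901727

262901727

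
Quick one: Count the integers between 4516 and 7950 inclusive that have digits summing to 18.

256

The integers in [4516, 7950] that have digits summing to 18: 4518, 4527, 4536, 4545, 4554, 4563, …, 7911, 7920.
256 qualify.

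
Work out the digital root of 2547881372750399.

8

2+5+4+7+8+8+1+3+7+2+7+5+0+3+9+9 = 80
8+0 = 8
(Equivalently, 2547881372750399 mod 9 = 8.)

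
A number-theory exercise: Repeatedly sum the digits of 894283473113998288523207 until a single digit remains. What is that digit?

8+9+4+2+8+3+4+7+3+1+1+3+9+9+8+2+8+8+5+2+3+2+0+7 = 116
1+1+6 = 8

8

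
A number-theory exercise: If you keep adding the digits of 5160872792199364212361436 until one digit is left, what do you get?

8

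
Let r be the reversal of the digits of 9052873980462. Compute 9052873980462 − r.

Reverse of 9052873980462 is 2640893782509.
9052873980462 − 2640893782509 = 6411980197953

6411980197953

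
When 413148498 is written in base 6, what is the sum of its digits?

28

413148498 in base 6 is 104555112310.
Digit sum: 1+0+4+5+5+5+1+1+2+3+1+0 = 28.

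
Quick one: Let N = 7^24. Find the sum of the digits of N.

7^24 = 191581231380566414401
Sum of its 21 digits: 73.

73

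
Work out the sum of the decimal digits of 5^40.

130

5^40 = 9094947017729282379150390625
Sum of its 28 digits: 130.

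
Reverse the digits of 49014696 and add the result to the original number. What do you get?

Reverse of 49014696 is 69641094.
49014696 + 69641094 = 118655790

118655790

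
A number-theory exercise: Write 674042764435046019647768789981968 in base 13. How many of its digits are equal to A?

674042764435046019647768789981968 in base 13 is 3462B08A3562A6A615530B75C89C95.
The digit A appears 3 times.

3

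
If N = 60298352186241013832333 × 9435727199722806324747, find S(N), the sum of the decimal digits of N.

207

60298352186241013832333 × 9435727199722806324747 = 568958801822179478119116813394570805406644751
Sum of its 45 digits: 207.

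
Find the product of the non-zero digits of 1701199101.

1×7×1×1×9×9×1×1 = 567

567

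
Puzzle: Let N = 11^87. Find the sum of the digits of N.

11^87 = 3991752525806366807142706250946898793976707904191394898908669641212605833694395345300019971
Sum of its 91 digits: 440.

440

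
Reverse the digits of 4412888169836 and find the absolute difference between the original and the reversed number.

Reverse of 4412888169836 is 6389618882144.
|4412888169836 − 6389618882144| = 1976730712308

1976730712308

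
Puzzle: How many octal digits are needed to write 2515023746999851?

2515023746999851 in base 8 is 107366323102523053, which has 18 digits.

18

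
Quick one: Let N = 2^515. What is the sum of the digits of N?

743

2^515 = 107262463439540776796592199985646769019834926564739147021788491549774112240588375814414994385335227421520254865491888406830031062495572559571469192048672768
Sum of its 156 digits: 743.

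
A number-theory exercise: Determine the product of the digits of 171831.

1×7×1×8×3×1 = 168

168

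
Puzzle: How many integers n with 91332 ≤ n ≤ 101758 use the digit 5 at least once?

The integers in [91332, 101758] that use the digit 5 at least once: 91335, 91345, 91350, 91351, 91352, 91353, …, 101757, 101758.
3607 qualify.

3607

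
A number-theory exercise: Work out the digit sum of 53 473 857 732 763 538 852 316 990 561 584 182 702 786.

199

5+3+4+7+3+8+5+7+7+3+2+7+6+3+5+3+8+8+5+2+3+1+6+9+9+0+5+6+1+5+8+4+1+8+2+7+0+2+7+8+6 = 199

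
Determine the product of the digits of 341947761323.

2286144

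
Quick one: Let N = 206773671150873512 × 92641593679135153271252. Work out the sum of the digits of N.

172

206773671150873512 × 92641593679135153271252 = 19155842426302334342692556502784077877024
Sum of its 41 digits: 172.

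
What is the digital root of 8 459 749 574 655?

8+4+5+9+7+4+9+5+7+4+6+5+5 = 78
7+8 = 15
1+5 = 6
(Equivalently, 8 459 749 574 655 mod 9 = 6.)

6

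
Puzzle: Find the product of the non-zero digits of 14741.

1×4×7×4×1 = 112

112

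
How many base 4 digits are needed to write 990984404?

15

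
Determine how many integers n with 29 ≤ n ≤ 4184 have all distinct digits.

2325

The integers in [29, 4184] that have all distinct digits: 29, 30, 31, 32, 34, 35, …, 4182, 4183.
2325 qualify.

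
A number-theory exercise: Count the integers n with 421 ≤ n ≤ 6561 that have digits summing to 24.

The integers in [421, 6561] that have digits summing to 24: 699, 789, 798, 879, 888, 897, …, 6549, 6558.
172 qualify.

172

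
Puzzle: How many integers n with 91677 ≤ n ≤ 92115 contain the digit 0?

The integers in [91677, 92115] that contain the digit 0: 91680, 91690, 91700, 91701, 91702, 91703, …, 92109, 92110.
170 qualify.

170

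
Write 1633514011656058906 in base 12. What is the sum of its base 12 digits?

88

1633514011656058906 in base 12 is 8A03557317280838A.
Digit sum: 8+10+0+3+5+5+7+3+1+7+2+8+0+8+3+8+10 = 88.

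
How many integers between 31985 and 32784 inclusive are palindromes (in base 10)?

The integers in [31985, 32784] that are palindromes (in base 10): 32023, 32123, 32223, 32323, 32423, 32523, 32623, 32723.
8 qualify.

8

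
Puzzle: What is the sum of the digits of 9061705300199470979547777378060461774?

176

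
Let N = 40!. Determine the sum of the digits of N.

189

40! = 815915283247897734345611269596115894272000000000
Sum of its 48 digits: 189.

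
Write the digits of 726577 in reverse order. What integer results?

Reversing 726577 gives 775627.

775627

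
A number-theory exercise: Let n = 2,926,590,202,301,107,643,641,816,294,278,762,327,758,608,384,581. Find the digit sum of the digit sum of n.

3

First digit sum: 210.
2+1+0 = 3.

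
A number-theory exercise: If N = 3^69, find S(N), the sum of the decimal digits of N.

3^69 = 834385168331080533771857328695283
Sum of its 33 digits: 153.

153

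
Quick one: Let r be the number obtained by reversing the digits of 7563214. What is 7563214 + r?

11686871

Reverse of 7563214 is 4123657.
7563214 + 4123657 = 11686871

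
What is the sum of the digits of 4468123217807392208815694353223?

128

4+4+6+8+1+2+3+2+1+7+8+0+7+3+9+2+2+0+8+8+1+5+6+9+4+3+5+3+2+2+3 = 128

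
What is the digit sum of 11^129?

11^129 = 218603134753762494272639555678903983751306977295689903365186329959115364317871804791260351885762743562216612468683778684787035484090891
Sum of its 135 digits: 656.

656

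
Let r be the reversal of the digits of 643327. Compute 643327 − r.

Reverse of 643327 is 723346.
643327 − 723346 = -80019

-80019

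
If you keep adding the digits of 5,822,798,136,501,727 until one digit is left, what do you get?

1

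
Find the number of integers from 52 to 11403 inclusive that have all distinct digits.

5563

The integers in [52, 11403] that have all distinct digits: 52, 53, 54, 56, 57, 58, …, 10986, 10987.
5563 qualify.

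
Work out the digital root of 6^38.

The digital root of n equals n mod 9 (or 9 when 9 | n), so we need 6^38 mod 9.
6^38 ≡ 0 (mod 9), so the digital root is 9.

9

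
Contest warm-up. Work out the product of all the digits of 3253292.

3240

3×2×5×3×2×9×2 = 3240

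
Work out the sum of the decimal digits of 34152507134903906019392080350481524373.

3+4+1+5+2+5+0+7+1+3+4+9+0+3+9+0+6+0+1+9+3+9+2+0+8+0+3+5+0+4+8+1+5+2+4+3+7+3 = 139

139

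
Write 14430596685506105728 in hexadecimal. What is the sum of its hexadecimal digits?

103

14430596685506105728 in base 16 is C843C73A98855180.
Digit sum: 12+8+4+3+12+7+3+10+9+8+8+5+5+1+8+0 = 103.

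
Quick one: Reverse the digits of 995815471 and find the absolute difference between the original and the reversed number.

Reverse of 995815471 is 174518599.
|995815471 − 174518599| = 821296872

821296872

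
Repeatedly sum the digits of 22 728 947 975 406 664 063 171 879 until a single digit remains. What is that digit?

4

2+2+7+2+8+9+4+7+9+7+5+4+0+6+6+6+4+0+6+3+1+7+1+8+7+9 = 130
1+3+0 = 4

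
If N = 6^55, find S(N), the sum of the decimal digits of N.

6^55 = 6285195213566005335561053533150026217291776
Sum of its 43 digits: 162.

162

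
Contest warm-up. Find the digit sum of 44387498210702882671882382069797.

160

4+4+3+8+7+4+9+8+2+1+0+7+0+2+8+8+2+6+7+1+8+8+2+3+8+2+0+6+9+7+9+7 = 160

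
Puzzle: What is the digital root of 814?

8+1+4 = 13
1+3 = 4

4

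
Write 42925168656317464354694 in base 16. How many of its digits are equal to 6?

42925168656317464354694 in base 16 is 916FA61D9A14E2A9F86.
The digit 6 appears 3 times.

3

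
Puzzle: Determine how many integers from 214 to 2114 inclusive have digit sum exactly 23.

36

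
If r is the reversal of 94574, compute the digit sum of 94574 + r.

13

Reversal of 94574 is 47549; 94574 + 47549 = 142123.
Digit sum of 142123: 1+4+2+1+2+3 = 13.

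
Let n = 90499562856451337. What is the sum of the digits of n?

86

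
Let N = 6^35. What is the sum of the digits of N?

135

6^35 = 1719070799748422591028658176
Sum of its 28 digits: 135.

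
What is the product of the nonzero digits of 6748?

1344

6×7×4×8 = 1344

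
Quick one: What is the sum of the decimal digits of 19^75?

406

19^75 = 806343466664501958883962520287018859560965241046221848612532346349415118247222072013272915091499
Sum of its 96 digits: 406.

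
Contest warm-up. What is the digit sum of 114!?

114! = 2543559733472187557120132004189335234812341496026552301496526393412538629248600474981599398141467853800514886431180030568224218435400019580180261753940817530060800000000000000000000000000
Sum of its 187 digits: 648.

648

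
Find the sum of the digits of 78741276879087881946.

117

7+8+7+4+1+2+7+6+8+7+9+0+8+7+8+8+1+9+4+6 = 117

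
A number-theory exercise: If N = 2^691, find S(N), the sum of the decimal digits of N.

2^691 = 10273702932711667006330058365000251299903007427389011444332579888806117488861485980690754953667164943802701111047223081470741078613640241920171513223929454785068796232672743355843093277117817807170494632296448
Sum of its 209 digits: 875.

875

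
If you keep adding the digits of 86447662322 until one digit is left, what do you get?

5

8+6+4+4+7+6+6+2+3+2+2 = 50
5+0 = 5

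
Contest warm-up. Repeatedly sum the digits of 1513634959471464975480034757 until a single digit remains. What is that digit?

1+5+1+3+6+3+4+9+5+9+4+7+1+4+6+4+9+7+5+4+8+0+0+3+4+7+5+7 = 131
1+3+1 = 5

5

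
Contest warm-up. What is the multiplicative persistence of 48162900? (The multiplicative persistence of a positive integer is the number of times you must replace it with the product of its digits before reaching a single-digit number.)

1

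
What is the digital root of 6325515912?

3

6+3+2+5+5+1+5+9+1+2 = 39
3+9 = 12
1+2 = 3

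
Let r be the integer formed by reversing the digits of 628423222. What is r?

222324826

Reversing 628423222 gives 222324826.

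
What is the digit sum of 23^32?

23^32 = 37608910510519071039902074217516707306379521
Sum of its 44 digits: 169.

169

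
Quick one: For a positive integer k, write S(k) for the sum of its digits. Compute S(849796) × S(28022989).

1720

S(849796) = 8+4+9+7+9+6 = 43.
S(28022989) = 2+8+0+2+2+9+8+9 = 40.
43 · 40 = 1720.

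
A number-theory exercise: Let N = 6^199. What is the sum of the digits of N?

6^199 = 71137537302004566799495815253128955390498124225748238249246513155852154924936623169845356556792849549468802577779354971825744206752932540397335931986640896
Sum of its 155 digits: 747.

747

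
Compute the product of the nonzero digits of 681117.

336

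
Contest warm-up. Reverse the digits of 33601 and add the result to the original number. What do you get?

Reverse of 33601 is 10633.
33601 + 10633 = 44234

44234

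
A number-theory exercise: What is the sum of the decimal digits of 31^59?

385

31^59 = 9780024353158716992706795600026707498755343551624744882001757692631248006368404177144671
Sum of its 88 digits: 385.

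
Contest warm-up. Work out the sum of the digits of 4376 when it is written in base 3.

4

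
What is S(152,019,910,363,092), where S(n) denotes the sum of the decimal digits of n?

1+5+2+0+1+9+9+1+0+3+6+3+0+9+2 = 51

51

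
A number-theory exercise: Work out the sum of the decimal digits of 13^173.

889

13^173 = 5154659103493548168018600948578521560944185186299897149565740804280621981053567041137954039892175435499848015635167408815883474444666579366866117965856083148527432458499712002011930036760483453
Sum of its 193 digits: 889.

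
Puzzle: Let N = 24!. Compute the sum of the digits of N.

24! = 620448401733239439360000
Sum of its 24 digits: 81.

81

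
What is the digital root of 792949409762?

5

7+9+2+9+4+9+4+0+9+7+6+2 = 68
6+8 = 14
1+4 = 5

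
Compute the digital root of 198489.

1+9+8+4+8+9 = 39
3+9 = 12
1+2 = 3

3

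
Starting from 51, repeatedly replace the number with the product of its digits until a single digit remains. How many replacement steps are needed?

51 → 5 (1 step)

1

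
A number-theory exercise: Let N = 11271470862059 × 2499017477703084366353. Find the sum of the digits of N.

11271470862059 × 2499017477703084366353 = 28167602683706492154060054683900827
Sum of its 35 digits: 145.

145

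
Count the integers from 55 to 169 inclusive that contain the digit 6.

The integers in [55, 169] that contain the digit 6: 56, 60, 61, 62, 63, 64, …, 168, 169.
30 qualify.

30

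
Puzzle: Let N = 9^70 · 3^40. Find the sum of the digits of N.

9^70 · 3^40 = 76177348045866392339289727720615561750424801402395196724001565744957137343033038019601
Sum of its 86 digits: 360.

360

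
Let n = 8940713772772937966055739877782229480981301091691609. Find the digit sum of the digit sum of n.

First digit sum: 260.
2+6+0 = 8.

8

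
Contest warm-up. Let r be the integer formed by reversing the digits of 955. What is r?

559

Reversing 955 gives 559.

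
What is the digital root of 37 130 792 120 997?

3+7+1+3+0+7+9+2+1+2+0+9+9+7 = 60
6+0 = 6

6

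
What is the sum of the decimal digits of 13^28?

121

13^28 = 15502932802662396215269535105521
Sum of its 32 digits: 121.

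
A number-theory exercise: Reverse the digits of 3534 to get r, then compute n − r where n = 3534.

Reverse of 3534 is 4353.
3534 − 4353 = -819

-819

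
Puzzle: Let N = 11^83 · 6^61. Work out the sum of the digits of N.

630

11^83 · 6^61 = 79950123977131352977250914761668787798834116988958497026361835099524824754222452486310461169768344520622886720924233466813286067470336
Sum of its 134 digits: 630.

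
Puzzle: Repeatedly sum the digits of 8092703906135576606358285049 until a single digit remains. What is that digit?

1

8+0+9+2+7+0+3+9+0+6+1+3+5+5+7+6+6+0+6+3+5+8+2+8+5+0+4+9 = 127
1+2+7 = 10
1+0 = 1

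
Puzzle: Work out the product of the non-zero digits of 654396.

6×5×4×3×9×6 = 19440

19440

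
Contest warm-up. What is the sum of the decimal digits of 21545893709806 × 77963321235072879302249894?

21545893709806 × 77963321235072879302249894 = 1679789432594341297230331041398130260564
Sum of its 40 digits: 164.

164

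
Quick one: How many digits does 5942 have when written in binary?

5942 in base 2 is 1011100110110, which has 13 digits.

13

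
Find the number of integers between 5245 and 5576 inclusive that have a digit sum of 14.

The integers in [5245, 5576] that have a digit sum of 14: 5252, 5261, 5270, 5306, 5315, 5324, …, 5531, 5540.
21 qualify.

21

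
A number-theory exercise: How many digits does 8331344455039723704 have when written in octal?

21

8331344455039723704 in base 8 is 716367032177004024270, which has 21 digits.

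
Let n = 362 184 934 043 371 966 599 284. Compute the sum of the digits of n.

3+6+2+1+8+4+9+3+4+0+4+3+3+7+1+9+6+6+5+9+9+2+8+4 = 116

116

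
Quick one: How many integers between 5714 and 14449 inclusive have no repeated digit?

3308

The integers in [5714, 14449] that have no repeated digit: 5714, 5716, 5718, 5719, 5720, 5721, …, 14397, 14398.
3308 qualify.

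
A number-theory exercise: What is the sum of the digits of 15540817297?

1+5+5+4+0+8+1+7+2+9+7 = 49

49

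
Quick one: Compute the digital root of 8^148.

1

The digital root of n equals n mod 9 (or 9 when 9 | n), so we need 8^148 mod 9.
8^148 ≡ 1 (mod 9), so the digital root is 1.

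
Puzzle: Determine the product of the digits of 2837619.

2×8×3×7×6×1×9 = 18144

18144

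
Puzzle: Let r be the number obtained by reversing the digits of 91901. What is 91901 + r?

102820

Reverse of 91901 is 10919.
91901 + 10919 = 102820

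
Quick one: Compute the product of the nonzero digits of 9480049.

10368

9×4×8×4×9 = 10368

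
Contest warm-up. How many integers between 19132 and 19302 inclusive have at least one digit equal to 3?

The integers in [19132, 19302] that have at least one digit equal to 3: 19132, 19133, 19134, 19135, 19136, 19137, …, 19301, 19302.
36 qualify.

36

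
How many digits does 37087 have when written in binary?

16

37087 in base 2 is 1001000011011111, which has 16 digits.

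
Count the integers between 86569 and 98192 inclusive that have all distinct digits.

3540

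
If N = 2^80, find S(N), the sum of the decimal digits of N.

112

2^80 = 1208925819614629174706176
Sum of its 25 digits: 112.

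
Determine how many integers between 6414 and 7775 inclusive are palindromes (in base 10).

The integers in [6414, 7775] that are palindromes (in base 10): 6446, 6556, 6666, 6776, 6886, 6996, …, 7557, 7667.
13 qualify.

13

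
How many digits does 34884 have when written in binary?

16

34884 in base 2 is 1000100001000100, which has 16 digits.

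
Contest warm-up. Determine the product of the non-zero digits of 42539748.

4×2×5×3×9×7×4×8 = 241920

241920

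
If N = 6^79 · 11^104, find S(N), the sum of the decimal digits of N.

747

6^79 · 11^104 = 60088039818137345391573501298978451143803778126074192220132338717266664723618191161067735431692326820321555397045888815259648924856824129191070267478773203372558816116736
Sum of its 170 digits: 747.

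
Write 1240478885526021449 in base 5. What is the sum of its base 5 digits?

49

1240478885526021449 in base 5 is 40401214022030024130141244.
Digit sum: 4+0+4+0+1+2+1+4+0+2+2+0+3+0+0+2+4+1+3+0+1+4+1+2+4+4 = 49.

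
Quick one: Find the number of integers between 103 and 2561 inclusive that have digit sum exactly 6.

57

The integers in [103, 2561] that have digit sum exactly 6: 105, 114, 123, 132, 141, 150, …, 2310, 2400.
57 qualify.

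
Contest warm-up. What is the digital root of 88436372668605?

8+8+4+3+6+3+7+2+6+6+8+6+0+5 = 72
7+2 = 9

9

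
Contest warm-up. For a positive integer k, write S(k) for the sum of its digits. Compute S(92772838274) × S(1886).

S(92772838274) = 9+2+7+7+2+8+3+8+2+7+4 = 59.
S(1886) = 1+8+8+6 = 23.
59 · 23 = 1357.

1357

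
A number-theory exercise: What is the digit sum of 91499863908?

9+1+4+9+9+8+6+3+9+0+8 = 66

66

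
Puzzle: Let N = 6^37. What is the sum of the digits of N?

6^37 = 61886548790943213277031694336
Sum of its 29 digits: 135.

135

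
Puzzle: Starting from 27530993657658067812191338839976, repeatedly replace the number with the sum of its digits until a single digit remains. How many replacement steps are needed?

3

27530993657658067812191338839976 → 166 → 13 → 4 (3 steps)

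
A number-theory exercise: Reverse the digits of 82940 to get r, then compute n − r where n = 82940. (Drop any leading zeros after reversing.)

Reverse of 82940 is 4928.
82940 − 4928 = 78012

78012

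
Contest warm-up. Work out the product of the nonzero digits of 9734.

756

9×7×3×4 = 756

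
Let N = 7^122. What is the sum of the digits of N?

490

7^122 = 12646224338478114526347973053245446797952865873528877847652749322870464818428554425917411639101337928049
Sum of its 104 digits: 490.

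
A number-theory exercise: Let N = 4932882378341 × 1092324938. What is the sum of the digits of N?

103

4932882378341 × 1092324938 = 5388310438082625367858
Sum of its 22 digits: 103.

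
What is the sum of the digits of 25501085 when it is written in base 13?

53

25501085 in base 13 is 538B2CC.
Digit sum: 5+3+8+11+2+12+12 = 53.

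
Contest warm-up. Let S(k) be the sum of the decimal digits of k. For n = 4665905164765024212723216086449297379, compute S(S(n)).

11

First digit sum: 164.
1+6+4 = 11.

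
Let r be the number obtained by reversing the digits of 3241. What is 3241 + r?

4664

Reverse of 3241 is 1423.
3241 + 1423 = 4664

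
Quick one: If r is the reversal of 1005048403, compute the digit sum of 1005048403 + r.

Reversal of 1005048403 is 3048405001; 1005048403 + 3048405001 = 4053453404.
Digit sum of 4053453404: 4+0+5+3+4+5+3+4+0+4 = 32.

32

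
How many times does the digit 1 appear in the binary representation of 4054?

9

4054 in base 2 is 111111010110.
The digit 1 appears 9 times.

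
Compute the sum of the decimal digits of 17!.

17! = 355687428096000
Sum of its 15 digits: 63.

63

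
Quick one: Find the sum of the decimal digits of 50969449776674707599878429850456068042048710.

5+0+9+6+9+4+4+9+7+7+6+6+7+4+7+0+7+5+9+9+8+7+8+4+2+9+8+5+0+4+5+6+0+6+8+0+4+2+0+4+8+7+1+0 = 226

226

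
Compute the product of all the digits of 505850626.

0

5×0×5×8×5×0×6×2×6 = 0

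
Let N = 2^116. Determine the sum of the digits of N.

2^116 = 83076749736557242056487941267521536
Sum of its 35 digits: 166.

166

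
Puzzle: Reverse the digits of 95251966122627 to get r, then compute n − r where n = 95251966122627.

22629799207368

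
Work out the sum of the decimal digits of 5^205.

5^205 = 194469227433160678348252001680628882518445380272536472909409894212178088563605732536998275722678550529905205923597577566397376358509063720703125
Sum of its 144 digits: 662.

662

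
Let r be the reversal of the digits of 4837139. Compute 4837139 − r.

-4480245

Reverse of 4837139 is 9317384.
4837139 − 9317384 = -4480245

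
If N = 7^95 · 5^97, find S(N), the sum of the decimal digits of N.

668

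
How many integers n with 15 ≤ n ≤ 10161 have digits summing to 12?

428

The integers in [15, 10161] that have digits summing to 12: 39, 48, 57, 66, 75, 84, …, 10146, 10155.
428 qualify.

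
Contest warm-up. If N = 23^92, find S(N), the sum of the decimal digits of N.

23^92 = 190090719111086999142918580674213624851393339907036543758193303444850234108744968124140618335905659363676581401527869136497121
Sum of its 126 digits: 547.

547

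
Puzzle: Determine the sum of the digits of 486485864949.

4+8+6+4+8+5+8+6+4+9+4+9 = 75

75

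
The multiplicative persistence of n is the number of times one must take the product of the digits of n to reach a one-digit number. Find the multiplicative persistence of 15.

15 → 5 (1 step)

1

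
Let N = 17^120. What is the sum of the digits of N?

17^120 = 4506823657667455192208543408149187364816935317929438577700080809474311586199193465652535386906579562623840422273980040339505401429001746496292809601
Sum of its 148 digits: 658.

658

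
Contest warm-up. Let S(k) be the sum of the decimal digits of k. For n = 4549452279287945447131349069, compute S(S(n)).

11

First digit sum: 137.
1+3+7 = 11.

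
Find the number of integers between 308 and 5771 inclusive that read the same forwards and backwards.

The integers in [308, 5771] that read the same forwards and backwards: 313, 323, 333, 343, 353, 363, …, 5555, 5665.
116 qualify.

116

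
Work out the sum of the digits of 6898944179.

65

6+8+9+8+9+4+4+1+7+9 = 65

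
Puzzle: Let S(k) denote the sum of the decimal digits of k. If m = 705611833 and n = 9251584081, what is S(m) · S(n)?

1462

S(705611833) = 7+0+5+6+1+1+8+3+3 = 34.
S(9251584081) = 9+2+5+1+5+8+4+0+8+1 = 43.
34 · 43 = 1462.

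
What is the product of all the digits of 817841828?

229376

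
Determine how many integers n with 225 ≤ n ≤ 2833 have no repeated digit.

1472

The integers in [225, 2833] that have no repeated digit: 230, 231, 234, 235, 236, 237, …, 2830, 2831.
1472 qualify.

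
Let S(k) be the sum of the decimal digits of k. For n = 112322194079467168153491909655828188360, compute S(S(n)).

First digit sum: 174.
1+7+4 = 12.

12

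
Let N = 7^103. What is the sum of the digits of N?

7^103 = 1109425442801291991031214184801374366124020697224286512520326098667350170655466324580343
Sum of its 88 digits: 331.

331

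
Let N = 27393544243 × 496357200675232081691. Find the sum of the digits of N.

167

27393544243 × 496357200675232081691 = 13596982937028599504095398754913
Sum of its 32 digits: 167.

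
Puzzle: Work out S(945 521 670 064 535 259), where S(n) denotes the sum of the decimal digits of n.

78

9+4+5+5+2+1+6+7+0+0+6+4+5+3+5+2+5+9 = 78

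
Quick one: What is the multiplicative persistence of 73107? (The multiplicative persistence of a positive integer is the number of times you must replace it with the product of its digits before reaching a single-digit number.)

1

73107 → 0 (1 step)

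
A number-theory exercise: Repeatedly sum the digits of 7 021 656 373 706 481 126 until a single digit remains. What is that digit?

7+0+2+1+6+5+6+3+7+3+7+0+6+4+8+1+1+2+6 = 75
7+5 = 12
1+2 = 3
(Equivalently, 7 021 656 373 706 481 126 mod 9 = 3.)

3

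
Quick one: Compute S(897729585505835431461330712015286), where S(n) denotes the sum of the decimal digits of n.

8+9+7+7+2+9+5+8+5+5+0+5+8+3+5+4+3+1+4+6+1+3+3+0+7+1+2+0+1+5+2+8+6 = 143

143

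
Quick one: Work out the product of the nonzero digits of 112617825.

6720

1×1×2×6×1×7×8×2×5 = 6720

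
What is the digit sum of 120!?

783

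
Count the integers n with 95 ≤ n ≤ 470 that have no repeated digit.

The integers in [95, 470] that have no repeated digit: 95, 96, 97, 98, 102, 103, …, 469, 470.
269 qualify.

269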